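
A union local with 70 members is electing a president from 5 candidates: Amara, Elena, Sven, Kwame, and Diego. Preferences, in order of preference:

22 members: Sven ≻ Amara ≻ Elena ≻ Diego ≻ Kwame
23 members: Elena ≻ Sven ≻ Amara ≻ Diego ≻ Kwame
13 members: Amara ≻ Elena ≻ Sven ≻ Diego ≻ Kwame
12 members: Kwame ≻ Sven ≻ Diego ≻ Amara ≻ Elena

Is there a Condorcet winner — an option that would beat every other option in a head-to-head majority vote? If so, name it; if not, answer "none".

Checking pairwise contests:
Sven beats Amara 57–13.
Amara beats Elena 47–23.
Elena beats Sven 36–34.
Amara beats Kwame 58–12.
Amara beats Diego 58–12.
Every option loses at least one head-to-head, so there is no Condorcet winner.

none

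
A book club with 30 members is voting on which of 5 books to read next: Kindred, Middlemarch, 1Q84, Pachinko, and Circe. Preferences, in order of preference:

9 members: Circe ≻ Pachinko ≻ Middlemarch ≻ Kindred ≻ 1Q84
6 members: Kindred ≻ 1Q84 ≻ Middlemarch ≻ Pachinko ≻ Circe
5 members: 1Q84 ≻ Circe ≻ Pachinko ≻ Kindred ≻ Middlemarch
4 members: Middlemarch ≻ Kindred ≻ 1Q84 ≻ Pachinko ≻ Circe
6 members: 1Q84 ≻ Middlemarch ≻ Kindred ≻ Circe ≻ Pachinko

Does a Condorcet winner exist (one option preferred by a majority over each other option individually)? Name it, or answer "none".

Checking pairwise contests:
Middlemarch beats Kindred 19–11.
1Q84 beats Middlemarch 17–13.
Kindred beats 1Q84 19–11.
Kindred beats Pachinko 16–14.
Kindred beats Circe 16–14.
Every option loses at least one head-to-head, so there is no Condorcet winner.

none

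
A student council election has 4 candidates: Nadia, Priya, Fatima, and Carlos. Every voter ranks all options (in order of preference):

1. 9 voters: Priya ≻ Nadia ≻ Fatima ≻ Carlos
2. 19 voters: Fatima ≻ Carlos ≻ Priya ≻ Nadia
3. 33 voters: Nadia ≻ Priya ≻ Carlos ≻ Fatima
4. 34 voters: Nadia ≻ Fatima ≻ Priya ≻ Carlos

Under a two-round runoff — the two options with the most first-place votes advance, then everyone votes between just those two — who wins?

Nadia

Round 1 first-place votes: Nadia 67, Priya 9, Fatima 19, Carlos 0.
Nadia and Fatima advance.
Runoff: Nadia is preferred to Fatima by 76 voters; Fatima by 19.
Nadia wins the runoff.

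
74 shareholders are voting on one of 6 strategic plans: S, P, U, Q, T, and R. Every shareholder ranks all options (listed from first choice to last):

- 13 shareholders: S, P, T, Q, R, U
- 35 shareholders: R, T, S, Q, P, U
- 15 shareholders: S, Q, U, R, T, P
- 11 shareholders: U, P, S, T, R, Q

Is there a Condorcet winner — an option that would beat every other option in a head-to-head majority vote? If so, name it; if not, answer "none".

S

S vs P: 63–11 for S.
S vs U: 63–11 for S.
S vs Q: 74–0 for S.
S vs T: 39–35 for S.
S vs R: 39–35 for S.
S beats every other option head-to-head.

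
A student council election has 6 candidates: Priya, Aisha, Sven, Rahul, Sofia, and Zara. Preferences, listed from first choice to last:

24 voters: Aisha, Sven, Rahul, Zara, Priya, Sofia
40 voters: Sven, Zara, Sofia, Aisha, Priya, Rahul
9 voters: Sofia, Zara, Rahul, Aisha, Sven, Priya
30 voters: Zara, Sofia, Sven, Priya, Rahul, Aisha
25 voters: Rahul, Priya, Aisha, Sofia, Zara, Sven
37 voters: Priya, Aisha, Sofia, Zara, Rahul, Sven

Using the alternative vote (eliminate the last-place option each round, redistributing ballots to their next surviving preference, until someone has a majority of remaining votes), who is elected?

Round 1: Priya 37, Aisha 24, Sven 40, Rahul 25, Sofia 9, Zara 30. Eliminate Sofia.
Round 2: Priya 37, Aisha 24, Sven 40, Rahul 25, Zara 39. Eliminate Aisha.
Round 3: Priya 37, Sven 64, Rahul 25, Zara 39. Eliminate Rahul.
Round 4: Priya 62, Sven 64, Zara 39. Eliminate Zara.
Round 5: Priya 62, Sven 103. Sven has a majority.

Sven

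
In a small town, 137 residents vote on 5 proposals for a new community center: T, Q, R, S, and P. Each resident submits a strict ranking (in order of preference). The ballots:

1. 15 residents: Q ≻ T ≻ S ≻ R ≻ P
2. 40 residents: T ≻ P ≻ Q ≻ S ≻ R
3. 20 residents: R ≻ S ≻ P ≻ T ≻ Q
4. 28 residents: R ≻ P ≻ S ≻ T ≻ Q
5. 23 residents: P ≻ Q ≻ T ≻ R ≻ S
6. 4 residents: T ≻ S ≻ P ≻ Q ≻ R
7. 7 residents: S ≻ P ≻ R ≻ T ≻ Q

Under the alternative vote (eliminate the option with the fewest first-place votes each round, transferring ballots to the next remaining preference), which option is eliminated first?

Round 1: T 44, Q 15, R 48, S 7, P 23. Eliminate S.

S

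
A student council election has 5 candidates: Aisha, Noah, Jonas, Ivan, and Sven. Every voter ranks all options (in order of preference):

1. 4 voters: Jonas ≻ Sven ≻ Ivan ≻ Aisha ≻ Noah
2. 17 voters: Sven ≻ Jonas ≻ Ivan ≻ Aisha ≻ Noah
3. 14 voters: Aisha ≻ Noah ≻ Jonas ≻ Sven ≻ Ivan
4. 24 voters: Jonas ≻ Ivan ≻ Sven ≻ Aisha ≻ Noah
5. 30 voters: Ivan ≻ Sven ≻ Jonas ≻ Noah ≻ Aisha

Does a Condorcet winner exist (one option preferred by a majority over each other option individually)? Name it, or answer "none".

none

Checking pairwise contests:
Jonas beats Aisha 75–14.
Aisha beats Noah 59–30.
Sven beats Jonas 47–42.
Jonas beats Ivan 59–30.
Ivan beats Sven 54–35.
Every option loses at least one head-to-head, so there is no Condorcet winner.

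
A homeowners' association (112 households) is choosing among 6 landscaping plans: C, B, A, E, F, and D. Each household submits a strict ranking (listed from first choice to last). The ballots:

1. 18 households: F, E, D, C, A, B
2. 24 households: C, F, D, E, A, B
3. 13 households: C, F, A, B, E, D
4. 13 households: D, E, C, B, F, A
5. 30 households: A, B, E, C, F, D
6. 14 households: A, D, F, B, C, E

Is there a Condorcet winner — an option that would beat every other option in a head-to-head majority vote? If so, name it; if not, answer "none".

Checking pairwise contests:
E beats C 61–51.
C beats B 68–44.
C beats A 68–44.
B beats E 57–55.
C beats F 80–32.
C beats D 67–45.
Every option loses at least one head-to-head, so there is no Condorcet winner.

none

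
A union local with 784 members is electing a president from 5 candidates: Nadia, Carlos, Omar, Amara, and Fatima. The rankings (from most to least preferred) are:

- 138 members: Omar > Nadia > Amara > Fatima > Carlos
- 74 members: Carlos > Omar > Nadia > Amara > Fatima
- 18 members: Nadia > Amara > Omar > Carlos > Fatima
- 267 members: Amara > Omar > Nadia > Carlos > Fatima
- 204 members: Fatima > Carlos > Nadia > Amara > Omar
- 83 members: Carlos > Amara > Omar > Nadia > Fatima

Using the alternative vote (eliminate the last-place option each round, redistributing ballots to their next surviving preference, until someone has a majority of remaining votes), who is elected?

Amara

Round 1: Nadia 18, Carlos 157, Omar 138, Amara 267, Fatima 204. Eliminate Nadia.
Round 2: Carlos 157, Omar 138, Amara 285, Fatima 204. Eliminate Omar.
Round 3: Carlos 157, Amara 423, Fatima 204. Amara has a majority.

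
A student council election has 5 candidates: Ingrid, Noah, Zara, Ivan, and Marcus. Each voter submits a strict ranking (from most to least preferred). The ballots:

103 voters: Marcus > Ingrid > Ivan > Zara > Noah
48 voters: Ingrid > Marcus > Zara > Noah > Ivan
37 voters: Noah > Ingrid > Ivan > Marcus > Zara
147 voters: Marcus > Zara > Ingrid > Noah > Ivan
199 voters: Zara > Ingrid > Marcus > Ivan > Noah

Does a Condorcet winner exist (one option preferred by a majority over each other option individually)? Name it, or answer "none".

none

Checking pairwise contests:
Zara beats Ingrid 346–188.
Ingrid beats Noah 497–37.
Marcus beats Zara 335–199.
Ingrid beats Ivan 534–0.
Ingrid beats Marcus 284–250.
Every option loses at least one head-to-head, so there is no Condorcet winner.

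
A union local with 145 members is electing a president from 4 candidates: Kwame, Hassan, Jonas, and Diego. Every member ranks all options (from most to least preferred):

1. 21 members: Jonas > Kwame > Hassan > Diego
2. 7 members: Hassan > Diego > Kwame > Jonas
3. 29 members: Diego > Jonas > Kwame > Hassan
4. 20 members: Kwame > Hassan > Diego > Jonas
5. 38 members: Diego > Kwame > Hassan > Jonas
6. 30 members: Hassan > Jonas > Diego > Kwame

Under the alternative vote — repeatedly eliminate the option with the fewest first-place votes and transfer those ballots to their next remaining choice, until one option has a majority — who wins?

Round 1: Kwame 20, Hassan 37, Jonas 21, Diego 67. Eliminate Kwame.
Round 2: Hassan 57, Jonas 21, Diego 67. Eliminate Jonas.
Round 3: Hassan 78, Diego 67. Hassan has a majority.

Hassan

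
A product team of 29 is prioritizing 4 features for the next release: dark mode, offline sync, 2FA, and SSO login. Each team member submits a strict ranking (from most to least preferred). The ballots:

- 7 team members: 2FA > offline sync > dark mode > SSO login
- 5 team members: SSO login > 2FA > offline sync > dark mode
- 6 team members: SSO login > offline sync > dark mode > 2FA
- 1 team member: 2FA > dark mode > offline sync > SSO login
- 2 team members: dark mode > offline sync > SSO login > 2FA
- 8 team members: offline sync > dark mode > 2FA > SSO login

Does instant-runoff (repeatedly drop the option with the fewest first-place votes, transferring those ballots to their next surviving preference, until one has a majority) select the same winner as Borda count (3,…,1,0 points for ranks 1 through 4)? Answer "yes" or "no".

yes

Instant-runoff — R1 dark mode 2, offline sync 8, 2FA 8, SSO login 11 (dark mode out); R2 offline sync 10, 2FA 8, SSO login 11 (2FA out); R3 offline sync 18, SSO login 11 (offline sync winner). Winner: offline sync.
Borda — scores: dark mode 37, offline sync 60, 2FA 42, SSO login 35. Winner: offline sync.
The two methods agree.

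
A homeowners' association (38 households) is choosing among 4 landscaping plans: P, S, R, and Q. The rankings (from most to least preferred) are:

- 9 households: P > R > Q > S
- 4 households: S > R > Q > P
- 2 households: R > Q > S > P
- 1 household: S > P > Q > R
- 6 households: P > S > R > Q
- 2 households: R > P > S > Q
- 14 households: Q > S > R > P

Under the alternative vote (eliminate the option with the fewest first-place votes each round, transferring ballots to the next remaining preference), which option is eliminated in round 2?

Round 1: P 15, S 5, R 4, Q 14. Eliminate R.
Round 2: P 17, S 5, Q 16. Eliminate S.

S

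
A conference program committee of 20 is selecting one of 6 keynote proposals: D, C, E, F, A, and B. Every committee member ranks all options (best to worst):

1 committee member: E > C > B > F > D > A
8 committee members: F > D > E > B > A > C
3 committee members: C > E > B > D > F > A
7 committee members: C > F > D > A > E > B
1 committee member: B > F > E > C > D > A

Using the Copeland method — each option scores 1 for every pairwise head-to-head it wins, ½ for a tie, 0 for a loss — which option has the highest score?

C

D: beats E, A, and B; loses to C and F → score 3.
C: beats D, F, A, and B; ties E → score 4.5.
E: beats A and B; ties C; loses to D and F → score 2.5.
F: beats D, E, A, and B; loses to C → score 4.
A: loses to D, C, E, F, and B → score 0.
B: beats A; loses to D, C, E, and F → score 1.
C has the best pairwise record.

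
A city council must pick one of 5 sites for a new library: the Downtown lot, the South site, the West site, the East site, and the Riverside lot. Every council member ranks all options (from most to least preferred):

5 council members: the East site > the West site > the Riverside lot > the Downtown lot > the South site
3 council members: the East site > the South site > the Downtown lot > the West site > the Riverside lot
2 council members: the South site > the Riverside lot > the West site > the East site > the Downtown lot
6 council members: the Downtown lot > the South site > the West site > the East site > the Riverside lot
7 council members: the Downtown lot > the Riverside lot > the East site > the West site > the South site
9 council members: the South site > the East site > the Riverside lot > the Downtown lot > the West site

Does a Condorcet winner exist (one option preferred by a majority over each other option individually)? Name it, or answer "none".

none

Checking pairwise contests:
the East site beats the Downtown lot 19–13.
the Downtown lot beats the South site 18–14.
the Downtown lot beats the West site 25–7.
the South site beats the East site 17–15.
the South site beats the Riverside lot 20–12.
Every option loses at least one head-to-head, so there is no Condorcet winner.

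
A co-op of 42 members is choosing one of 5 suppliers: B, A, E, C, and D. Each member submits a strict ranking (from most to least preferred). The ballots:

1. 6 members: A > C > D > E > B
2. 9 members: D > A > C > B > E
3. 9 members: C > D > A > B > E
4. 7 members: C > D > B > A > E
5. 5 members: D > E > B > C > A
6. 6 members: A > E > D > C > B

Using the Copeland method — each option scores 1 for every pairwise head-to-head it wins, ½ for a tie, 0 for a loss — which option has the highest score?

C

B: beats E; loses to A, C, and D → score 1.
A: beats B and E; ties C; loses to D → score 2.5.
E: loses to B, A, C, and D → score 0.
C: beats B, E, and D; ties A → score 3.5.
D: beats B, A, and E; loses to C → score 3.
C has the best pairwise record.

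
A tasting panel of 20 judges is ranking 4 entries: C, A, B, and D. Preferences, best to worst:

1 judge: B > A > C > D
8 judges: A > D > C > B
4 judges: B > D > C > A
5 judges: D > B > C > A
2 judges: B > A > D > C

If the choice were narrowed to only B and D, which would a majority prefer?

Voters preferring B to D: 7; preferring D to B: 13.
D wins the head-to-head.

D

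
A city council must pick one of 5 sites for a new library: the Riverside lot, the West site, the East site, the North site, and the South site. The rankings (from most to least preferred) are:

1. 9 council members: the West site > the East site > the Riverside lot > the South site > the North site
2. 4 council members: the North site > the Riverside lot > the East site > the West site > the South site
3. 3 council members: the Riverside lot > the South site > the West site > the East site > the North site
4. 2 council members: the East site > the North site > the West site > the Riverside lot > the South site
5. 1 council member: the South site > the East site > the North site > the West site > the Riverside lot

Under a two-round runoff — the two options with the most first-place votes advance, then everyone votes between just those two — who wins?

the West site

Round 1 first-place votes: the Riverside lot 3, the West site 9, the East site 2, the North site 4, the South site 1.
the West site and the North site advance.
Runoff: the West site is preferred to the North site by 12 voters; the North site by 7.
the West site wins the runoff.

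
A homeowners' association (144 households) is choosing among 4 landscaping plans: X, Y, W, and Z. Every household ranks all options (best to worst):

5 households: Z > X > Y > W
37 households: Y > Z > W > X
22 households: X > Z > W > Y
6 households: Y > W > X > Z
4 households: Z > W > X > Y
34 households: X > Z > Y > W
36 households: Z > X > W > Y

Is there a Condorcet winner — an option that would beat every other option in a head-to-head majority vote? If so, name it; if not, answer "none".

Z

Z vs X: 82–62 for Z.
Z vs Y: 101–43 for Z.
Z vs W: 138–6 for Z.
Z beats every other option head-to-head.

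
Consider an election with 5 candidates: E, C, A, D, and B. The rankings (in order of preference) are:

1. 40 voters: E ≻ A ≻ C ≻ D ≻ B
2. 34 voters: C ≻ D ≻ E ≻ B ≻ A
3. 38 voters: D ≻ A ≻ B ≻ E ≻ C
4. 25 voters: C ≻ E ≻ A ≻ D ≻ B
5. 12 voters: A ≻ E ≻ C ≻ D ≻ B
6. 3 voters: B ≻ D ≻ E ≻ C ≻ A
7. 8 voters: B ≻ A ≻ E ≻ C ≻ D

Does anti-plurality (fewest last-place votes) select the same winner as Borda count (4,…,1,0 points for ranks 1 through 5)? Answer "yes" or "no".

Anti-plurality — last-place votes: E 0, C 38, A 37, D 8, B 77. Winner: E.
Borda — scores: E 399, C 351, A 356, D 340, B 154. Winner: E.
The two methods agree.

yes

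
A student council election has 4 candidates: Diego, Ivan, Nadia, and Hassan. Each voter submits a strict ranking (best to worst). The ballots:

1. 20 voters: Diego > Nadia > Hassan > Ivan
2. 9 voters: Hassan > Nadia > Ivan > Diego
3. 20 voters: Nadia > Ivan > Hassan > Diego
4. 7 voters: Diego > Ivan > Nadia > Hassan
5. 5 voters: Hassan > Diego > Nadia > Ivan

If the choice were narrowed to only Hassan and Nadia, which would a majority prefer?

Voters preferring Hassan to Nadia: 14; preferring Nadia to Hassan: 47.
Nadia wins the head-to-head.

Nadia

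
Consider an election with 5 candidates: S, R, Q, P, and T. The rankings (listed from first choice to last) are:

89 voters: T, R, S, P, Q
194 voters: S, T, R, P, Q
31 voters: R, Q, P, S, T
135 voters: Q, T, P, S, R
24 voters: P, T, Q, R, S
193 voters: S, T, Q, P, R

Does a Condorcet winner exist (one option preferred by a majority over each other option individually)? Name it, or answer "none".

S vs R: 522–144 for S.
S vs Q: 476–190 for S.
S vs P: 476–190 for S.
S vs T: 418–248 for S.
S beats every other option head-to-head.

S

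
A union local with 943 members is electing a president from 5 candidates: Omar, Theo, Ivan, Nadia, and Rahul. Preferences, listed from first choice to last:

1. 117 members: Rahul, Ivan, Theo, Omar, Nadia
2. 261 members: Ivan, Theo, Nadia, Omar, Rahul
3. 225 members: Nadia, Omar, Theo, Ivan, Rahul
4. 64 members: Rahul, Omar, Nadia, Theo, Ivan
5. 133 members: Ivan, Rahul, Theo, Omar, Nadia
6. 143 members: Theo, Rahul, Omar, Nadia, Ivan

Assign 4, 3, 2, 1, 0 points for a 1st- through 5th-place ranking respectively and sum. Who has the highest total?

Omar: 117·1 + 261·1 + 225·3 + 64·3 + 133·1 + 143·2 = 1664
Theo: 117·2 + 261·3 + 225·2 + 64·1 + 133·2 + 143·4 = 2369
Ivan: 117·3 + 261·4 + 225·1 + 64·0 + 133·4 + 143·0 = 2152
Nadia: 117·0 + 261·2 + 225·4 + 64·2 + 133·0 + 143·1 = 1693
Rahul: 117·4 + 261·0 + 225·0 + 64·4 + 133·3 + 143·3 = 1552
Theo has the highest Borda score (2369).

Theo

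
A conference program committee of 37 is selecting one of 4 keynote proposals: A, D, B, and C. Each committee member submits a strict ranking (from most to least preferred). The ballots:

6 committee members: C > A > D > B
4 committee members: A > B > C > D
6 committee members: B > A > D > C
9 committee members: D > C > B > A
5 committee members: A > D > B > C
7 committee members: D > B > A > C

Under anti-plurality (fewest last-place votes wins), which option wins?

Last-place votes: A 9, D 4, B 6, C 18.
D is ranked last by the fewest voters, so D wins.

D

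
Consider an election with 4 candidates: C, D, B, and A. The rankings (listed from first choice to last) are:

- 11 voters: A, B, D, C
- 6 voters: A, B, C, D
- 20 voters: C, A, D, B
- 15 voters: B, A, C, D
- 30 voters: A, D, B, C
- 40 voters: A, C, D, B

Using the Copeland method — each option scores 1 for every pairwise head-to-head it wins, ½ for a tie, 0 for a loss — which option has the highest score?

A

C: beats D; loses to B and A → score 1.
D: beats B; loses to C and A → score 1.
B: beats C; loses to D and A → score 1.
A: beats C, D, and B → score 3.
A has the best pairwise record.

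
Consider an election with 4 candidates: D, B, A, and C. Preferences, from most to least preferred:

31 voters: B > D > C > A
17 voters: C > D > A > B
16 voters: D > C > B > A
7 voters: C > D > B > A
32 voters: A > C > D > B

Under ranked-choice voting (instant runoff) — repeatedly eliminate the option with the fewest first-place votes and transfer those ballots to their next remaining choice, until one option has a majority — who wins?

Round 1: D 16, B 31, A 32, C 24. Eliminate D.
Round 2: B 31, A 32, C 40. Eliminate B.
Round 3: A 32, C 71. C has a majority.

C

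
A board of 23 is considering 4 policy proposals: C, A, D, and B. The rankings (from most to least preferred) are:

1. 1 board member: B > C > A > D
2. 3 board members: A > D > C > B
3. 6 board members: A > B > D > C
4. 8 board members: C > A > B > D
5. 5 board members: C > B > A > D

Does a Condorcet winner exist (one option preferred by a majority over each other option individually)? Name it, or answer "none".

C vs A: 14–9 for C.
C vs D: 14–9 for C.
C vs B: 16–7 for C.
C beats every other option head-to-head.

C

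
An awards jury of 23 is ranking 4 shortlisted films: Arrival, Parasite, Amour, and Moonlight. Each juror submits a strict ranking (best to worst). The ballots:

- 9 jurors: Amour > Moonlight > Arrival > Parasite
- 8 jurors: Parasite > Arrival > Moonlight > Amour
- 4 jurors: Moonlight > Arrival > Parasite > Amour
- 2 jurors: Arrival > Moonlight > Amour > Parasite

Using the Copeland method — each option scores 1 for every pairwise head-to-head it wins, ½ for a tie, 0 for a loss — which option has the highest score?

Moonlight

Arrival: beats Parasite and Amour; loses to Moonlight → score 2.
Parasite: beats Amour; loses to Arrival and Moonlight → score 1.
Amour: loses to Arrival, Parasite, and Moonlight → score 0.
Moonlight: beats Arrival, Parasite, and Amour → score 3.
Moonlight has the best pairwise record.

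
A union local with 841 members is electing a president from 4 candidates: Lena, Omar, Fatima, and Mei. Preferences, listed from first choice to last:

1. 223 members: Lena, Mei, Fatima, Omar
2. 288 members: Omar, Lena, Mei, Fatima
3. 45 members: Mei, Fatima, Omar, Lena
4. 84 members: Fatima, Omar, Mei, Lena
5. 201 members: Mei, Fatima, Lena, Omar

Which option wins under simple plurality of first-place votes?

Omar

First-place votes: Lena 223, Omar 288, Fatima 84, Mei 246.
Omar has the most first-place votes.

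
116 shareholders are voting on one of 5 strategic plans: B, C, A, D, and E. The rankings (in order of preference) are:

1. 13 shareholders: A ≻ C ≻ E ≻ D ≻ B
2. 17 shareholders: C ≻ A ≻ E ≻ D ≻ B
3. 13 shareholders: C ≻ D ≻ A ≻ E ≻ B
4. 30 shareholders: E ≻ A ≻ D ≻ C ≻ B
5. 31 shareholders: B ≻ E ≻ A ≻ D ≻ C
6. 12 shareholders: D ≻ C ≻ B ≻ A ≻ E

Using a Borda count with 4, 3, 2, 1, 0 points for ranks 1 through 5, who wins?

B: 13·0 + 17·0 + 13·0 + 30·0 + 31·4 + 12·2 = 148
C: 13·3 + 17·4 + 13·4 + 30·1 + 31·0 + 12·3 = 225
A: 13·4 + 17·3 + 13·2 + 30·3 + 31·2 + 12·1 = 293
D: 13·1 + 17·1 + 13·3 + 30·2 + 31·1 + 12·4 = 208
E: 13·2 + 17·2 + 13·1 + 30·4 + 31·3 + 12·0 = 286
A has the highest Borda score (293).

A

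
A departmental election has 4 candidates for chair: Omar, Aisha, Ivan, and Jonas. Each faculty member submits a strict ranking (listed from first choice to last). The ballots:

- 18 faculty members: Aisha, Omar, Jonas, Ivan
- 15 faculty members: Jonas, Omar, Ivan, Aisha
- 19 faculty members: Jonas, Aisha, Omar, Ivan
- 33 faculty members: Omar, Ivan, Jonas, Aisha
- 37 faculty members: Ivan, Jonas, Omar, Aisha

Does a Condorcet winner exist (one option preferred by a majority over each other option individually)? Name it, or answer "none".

Checking pairwise contests:
Jonas beats Omar 71–51.
Omar beats Aisha 85–37.
Omar beats Ivan 85–37.
Ivan beats Jonas 70–52.
Every option loses at least one head-to-head, so there is no Condorcet winner.

none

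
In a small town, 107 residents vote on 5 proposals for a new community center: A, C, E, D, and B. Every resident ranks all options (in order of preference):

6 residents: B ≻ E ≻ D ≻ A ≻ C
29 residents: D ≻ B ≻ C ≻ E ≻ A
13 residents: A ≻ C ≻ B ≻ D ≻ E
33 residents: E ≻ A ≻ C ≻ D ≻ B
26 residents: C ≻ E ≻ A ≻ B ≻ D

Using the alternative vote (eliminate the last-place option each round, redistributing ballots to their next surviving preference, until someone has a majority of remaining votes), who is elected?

Round 1: A 13, C 26, E 33, D 29, B 6. Eliminate B.
Round 2: A 13, C 26, E 39, D 29. Eliminate A.
Round 3: C 39, E 39, D 29. Eliminate D.
Round 4: C 68, E 39. C has a majority.

C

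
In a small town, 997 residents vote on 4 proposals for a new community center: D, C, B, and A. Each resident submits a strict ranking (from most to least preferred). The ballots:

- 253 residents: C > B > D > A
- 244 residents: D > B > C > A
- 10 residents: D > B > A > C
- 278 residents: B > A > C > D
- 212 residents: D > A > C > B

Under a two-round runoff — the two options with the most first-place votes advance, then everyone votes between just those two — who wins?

B

Round 1 first-place votes: D 466, C 253, B 278, A 0.
D and B advance.
Runoff: D is preferred to B by 466 voters; B by 531.
B wins the runoff.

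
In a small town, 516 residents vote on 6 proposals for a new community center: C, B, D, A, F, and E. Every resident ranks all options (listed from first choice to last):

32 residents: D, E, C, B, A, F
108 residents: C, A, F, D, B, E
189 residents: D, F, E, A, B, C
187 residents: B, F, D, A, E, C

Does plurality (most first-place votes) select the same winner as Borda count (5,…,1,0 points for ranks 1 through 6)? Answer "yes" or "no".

Plurality — first-place votes: C 108, B 187, D 221, A 0, F 0, E 0. Winner: D.
Borda — scores: C 636, B 1296, D 1882, A 1216, F 1828, E 882. Winner: D.
The two methods agree.

yes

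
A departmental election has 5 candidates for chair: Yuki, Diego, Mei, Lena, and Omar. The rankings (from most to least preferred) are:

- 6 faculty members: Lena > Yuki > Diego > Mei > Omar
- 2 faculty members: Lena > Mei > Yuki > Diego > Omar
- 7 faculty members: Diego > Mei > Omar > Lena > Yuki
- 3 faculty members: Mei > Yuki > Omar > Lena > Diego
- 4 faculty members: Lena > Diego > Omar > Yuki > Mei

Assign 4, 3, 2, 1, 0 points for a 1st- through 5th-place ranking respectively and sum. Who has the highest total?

Yuki: 6·3 + 2·2 + 7·0 + 3·3 + 4·1 = 35
Diego: 6·2 + 2·1 + 7·4 + 3·0 + 4·3 = 54
Mei: 6·1 + 2·3 + 7·3 + 3·4 + 4·0 = 45
Lena: 6·4 + 2·4 + 7·1 + 3·1 + 4·4 = 58
Omar: 6·0 + 2·0 + 7·2 + 3·2 + 4·2 = 28
Lena has the highest Borda score (58).

Lena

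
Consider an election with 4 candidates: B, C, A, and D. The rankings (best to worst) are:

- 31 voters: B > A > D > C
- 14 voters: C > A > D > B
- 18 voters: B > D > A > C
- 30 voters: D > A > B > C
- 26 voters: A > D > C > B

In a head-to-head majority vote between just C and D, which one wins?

Voters preferring C to D: 14; preferring D to C: 105.
D wins the head-to-head.

D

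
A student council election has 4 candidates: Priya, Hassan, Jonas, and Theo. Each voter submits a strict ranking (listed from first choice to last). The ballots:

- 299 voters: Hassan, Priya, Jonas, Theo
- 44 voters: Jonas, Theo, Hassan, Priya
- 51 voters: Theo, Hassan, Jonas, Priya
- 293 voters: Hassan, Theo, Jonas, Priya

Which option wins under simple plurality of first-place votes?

Hassan

First-place votes: Priya 0, Hassan 592, Jonas 44, Theo 51.
Hassan has the most first-place votes.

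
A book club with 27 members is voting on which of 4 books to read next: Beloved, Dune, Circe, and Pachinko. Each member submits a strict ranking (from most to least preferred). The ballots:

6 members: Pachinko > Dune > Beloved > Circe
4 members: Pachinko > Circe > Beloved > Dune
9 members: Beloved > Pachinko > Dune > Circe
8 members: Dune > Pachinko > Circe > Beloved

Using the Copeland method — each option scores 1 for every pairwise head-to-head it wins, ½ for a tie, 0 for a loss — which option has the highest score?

Beloved: beats Circe; loses to Dune and Pachinko → score 1.
Dune: beats Beloved and Circe; loses to Pachinko → score 2.
Circe: loses to Beloved, Dune, and Pachinko → score 0.
Pachinko: beats Beloved, Dune, and Circe → score 3.
Pachinko has the best pairwise record.

Pachinko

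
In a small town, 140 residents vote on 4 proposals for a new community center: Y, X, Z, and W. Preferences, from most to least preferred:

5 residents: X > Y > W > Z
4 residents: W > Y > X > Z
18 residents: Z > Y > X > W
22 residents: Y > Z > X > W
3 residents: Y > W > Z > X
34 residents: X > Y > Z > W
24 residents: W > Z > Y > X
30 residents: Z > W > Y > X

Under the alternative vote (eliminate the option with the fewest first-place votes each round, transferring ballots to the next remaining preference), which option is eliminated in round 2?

Round 1: Y 25, X 39, Z 48, W 28. Eliminate Y.
Round 2: X 39, Z 70, W 31. Eliminate W.

W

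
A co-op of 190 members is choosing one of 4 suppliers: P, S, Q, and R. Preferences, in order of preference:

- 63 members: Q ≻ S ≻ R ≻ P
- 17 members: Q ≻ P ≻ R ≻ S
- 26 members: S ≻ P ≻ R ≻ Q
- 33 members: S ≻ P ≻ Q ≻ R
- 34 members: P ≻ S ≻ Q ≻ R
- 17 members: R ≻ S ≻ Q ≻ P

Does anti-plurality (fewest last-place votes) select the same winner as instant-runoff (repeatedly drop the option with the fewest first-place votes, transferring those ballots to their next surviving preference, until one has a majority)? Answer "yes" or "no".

Anti-plurality — last-place votes: P 80, S 17, Q 26, R 67. Winner: S.
Instant-runoff — R1 P 34, S 59, Q 80, R 17 (R out); R2 P 34, S 76, Q 80 (P out); R3 S 110, Q 80 (S winner). Winner: S.
The two methods agree.

yes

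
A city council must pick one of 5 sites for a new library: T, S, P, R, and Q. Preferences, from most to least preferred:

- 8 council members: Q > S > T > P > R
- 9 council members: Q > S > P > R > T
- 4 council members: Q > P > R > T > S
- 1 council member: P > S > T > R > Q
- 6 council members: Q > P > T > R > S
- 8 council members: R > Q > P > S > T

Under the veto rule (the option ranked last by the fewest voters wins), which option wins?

P

Last-place votes: T 17, S 10, P 0, R 8, Q 1.
P is ranked last by the fewest voters, so P wins.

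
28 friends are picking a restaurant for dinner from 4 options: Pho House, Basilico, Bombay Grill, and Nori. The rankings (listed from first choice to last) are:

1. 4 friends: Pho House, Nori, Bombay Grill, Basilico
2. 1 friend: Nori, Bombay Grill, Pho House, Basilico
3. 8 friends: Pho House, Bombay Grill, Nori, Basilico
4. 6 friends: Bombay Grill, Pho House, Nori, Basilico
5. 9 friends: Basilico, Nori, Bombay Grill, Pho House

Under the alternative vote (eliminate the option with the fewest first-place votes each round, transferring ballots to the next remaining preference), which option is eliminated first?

Nori

Round 1: Pho House 12, Basilico 9, Bombay Grill 6, Nori 1. Eliminate Nori.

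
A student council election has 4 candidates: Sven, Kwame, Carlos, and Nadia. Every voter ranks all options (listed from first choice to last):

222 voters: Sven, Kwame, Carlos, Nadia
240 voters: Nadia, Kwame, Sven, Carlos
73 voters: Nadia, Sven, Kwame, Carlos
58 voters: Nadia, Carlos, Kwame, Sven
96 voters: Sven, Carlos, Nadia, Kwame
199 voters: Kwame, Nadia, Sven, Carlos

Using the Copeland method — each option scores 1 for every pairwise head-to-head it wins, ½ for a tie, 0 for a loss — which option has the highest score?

Sven: beats Carlos; loses to Kwame and Nadia → score 1.
Kwame: beats Sven and Carlos; loses to Nadia → score 2.
Carlos: loses to Sven, Kwame, and Nadia → score 0.
Nadia: beats Sven, Kwame, and Carlos → score 3.
Nadia has the best pairwise record.

Nadia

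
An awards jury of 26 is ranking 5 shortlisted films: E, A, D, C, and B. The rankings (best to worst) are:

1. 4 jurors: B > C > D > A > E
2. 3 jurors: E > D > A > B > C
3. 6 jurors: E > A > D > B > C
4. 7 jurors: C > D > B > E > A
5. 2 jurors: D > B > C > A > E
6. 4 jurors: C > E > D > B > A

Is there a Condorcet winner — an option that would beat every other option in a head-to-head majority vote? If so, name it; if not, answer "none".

Checking pairwise contests:
C beats E 17–9.
E beats A 20–6.
C beats D 15–11.
B beats C 15–11.
D beats B 22–4.
Every option loses at least one head-to-head, so there is no Condorcet winner.

none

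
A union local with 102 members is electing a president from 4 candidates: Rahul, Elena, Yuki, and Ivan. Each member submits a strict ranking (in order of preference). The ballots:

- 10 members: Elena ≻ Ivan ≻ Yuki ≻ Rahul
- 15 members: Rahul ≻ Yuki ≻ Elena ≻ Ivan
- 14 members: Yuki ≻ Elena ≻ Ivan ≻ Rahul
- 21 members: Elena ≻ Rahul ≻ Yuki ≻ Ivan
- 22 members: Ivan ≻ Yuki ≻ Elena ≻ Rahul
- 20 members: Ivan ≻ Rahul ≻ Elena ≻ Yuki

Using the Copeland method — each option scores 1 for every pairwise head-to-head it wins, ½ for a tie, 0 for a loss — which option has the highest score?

Elena

Rahul: beats Yuki; loses to Elena and Ivan → score 1.
Elena: beats Rahul and Ivan; ties Yuki → score 2.5.
Yuki: ties Elena; loses to Rahul and Ivan → score 0.5.
Ivan: beats Rahul and Yuki; loses to Elena → score 2.
Elena has the best pairwise record.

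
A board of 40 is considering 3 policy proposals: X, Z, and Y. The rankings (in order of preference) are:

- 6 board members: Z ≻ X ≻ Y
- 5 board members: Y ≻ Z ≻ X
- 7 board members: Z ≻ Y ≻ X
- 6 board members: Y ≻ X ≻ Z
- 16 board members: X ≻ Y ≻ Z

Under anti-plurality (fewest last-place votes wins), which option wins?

Y

Last-place votes: X 12, Z 22, Y 6.
Y is ranked last by the fewest voters, so Y wins.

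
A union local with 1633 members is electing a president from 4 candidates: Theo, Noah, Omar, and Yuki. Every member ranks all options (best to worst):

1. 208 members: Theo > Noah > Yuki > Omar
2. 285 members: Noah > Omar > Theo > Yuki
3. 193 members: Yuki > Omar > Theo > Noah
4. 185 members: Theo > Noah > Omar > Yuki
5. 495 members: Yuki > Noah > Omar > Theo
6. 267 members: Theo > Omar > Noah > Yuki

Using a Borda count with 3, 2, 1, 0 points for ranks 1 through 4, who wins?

Noah

Theo: 208·3 + 285·1 + 193·1 + 185·3 + 495·0 + 267·3 = 2458
Noah: 208·2 + 285·3 + 193·0 + 185·2 + 495·2 + 267·1 = 2898
Omar: 208·0 + 285·2 + 193·2 + 185·1 + 495·1 + 267·2 = 2170
Yuki: 208·1 + 285·0 + 193·3 + 185·0 + 495·3 + 267·0 = 2272
Noah has the highest Borda score (2898).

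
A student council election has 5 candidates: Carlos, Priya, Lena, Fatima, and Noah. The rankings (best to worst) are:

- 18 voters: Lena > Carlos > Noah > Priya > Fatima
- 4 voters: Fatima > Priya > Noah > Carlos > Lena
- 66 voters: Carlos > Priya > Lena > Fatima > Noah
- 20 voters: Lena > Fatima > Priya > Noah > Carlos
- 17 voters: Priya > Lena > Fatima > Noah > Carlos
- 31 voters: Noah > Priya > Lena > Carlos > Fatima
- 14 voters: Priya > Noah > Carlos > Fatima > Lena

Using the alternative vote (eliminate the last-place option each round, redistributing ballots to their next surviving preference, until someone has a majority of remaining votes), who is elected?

Round 1: Carlos 66, Priya 31, Lena 38, Fatima 4, Noah 31. Eliminate Fatima.
Round 2: Carlos 66, Priya 35, Lena 38, Noah 31. Eliminate Noah.
Round 3: Carlos 66, Priya 66, Lena 38. Eliminate Lena.
Round 4: Carlos 84, Priya 86. Priya has a majority.

Priya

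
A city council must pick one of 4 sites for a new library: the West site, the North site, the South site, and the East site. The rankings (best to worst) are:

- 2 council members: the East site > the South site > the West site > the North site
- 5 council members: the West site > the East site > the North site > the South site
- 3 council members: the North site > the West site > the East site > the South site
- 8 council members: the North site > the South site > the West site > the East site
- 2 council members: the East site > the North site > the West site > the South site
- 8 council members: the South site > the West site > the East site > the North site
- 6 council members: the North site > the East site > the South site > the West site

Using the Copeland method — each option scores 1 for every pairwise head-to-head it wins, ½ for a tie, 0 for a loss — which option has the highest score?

the North site

the West site: beats the East site; loses to the North site and the South site → score 1.
the North site: beats the West site and the South site; ties the East site → score 2.5.
the South site: beats the West site; loses to the North site and the East site → score 1.
the East site: beats the South site; ties the North site; loses to the West site → score 1.5.
the North site has the best pairwise record.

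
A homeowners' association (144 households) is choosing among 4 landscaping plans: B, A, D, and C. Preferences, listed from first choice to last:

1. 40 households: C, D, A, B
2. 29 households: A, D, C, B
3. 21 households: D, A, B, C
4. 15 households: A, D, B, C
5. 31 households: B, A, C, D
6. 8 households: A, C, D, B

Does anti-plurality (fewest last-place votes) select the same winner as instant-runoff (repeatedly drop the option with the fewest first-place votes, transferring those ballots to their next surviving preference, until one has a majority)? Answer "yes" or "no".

Anti-plurality — last-place votes: B 77, A 0, D 31, C 36. Winner: A.
Instant-runoff — R1 B 31, A 52, D 21, C 40 (D out); R2 B 31, A 73, C 40 (A winner). Winner: A.
The two methods agree.

yes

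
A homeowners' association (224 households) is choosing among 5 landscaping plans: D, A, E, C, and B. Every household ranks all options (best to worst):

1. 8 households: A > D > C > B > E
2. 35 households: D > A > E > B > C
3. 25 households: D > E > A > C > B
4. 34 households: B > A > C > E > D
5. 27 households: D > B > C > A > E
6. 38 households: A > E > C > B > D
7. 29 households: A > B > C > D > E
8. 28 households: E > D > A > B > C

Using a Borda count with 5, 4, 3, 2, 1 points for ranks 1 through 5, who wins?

A

D: 8·4 + 35·5 + 25·5 + 34·1 + 27·5 + 38·1 + 29·2 + 28·4 = 709
A: 8·5 + 35·4 + 25·3 + 34·4 + 27·2 + 38·5 + 29·5 + 28·3 = 864
E: 8·1 + 35·3 + 25·4 + 34·2 + 27·1 + 38·4 + 29·1 + 28·5 = 629
C: 8·3 + 35·1 + 25·2 + 34·3 + 27·3 + 38·3 + 29·3 + 28·1 = 521
B: 8·2 + 35·2 + 25·1 + 34·5 + 27·4 + 38·2 + 29·4 + 28·2 = 637
A has the highest Borda score (864).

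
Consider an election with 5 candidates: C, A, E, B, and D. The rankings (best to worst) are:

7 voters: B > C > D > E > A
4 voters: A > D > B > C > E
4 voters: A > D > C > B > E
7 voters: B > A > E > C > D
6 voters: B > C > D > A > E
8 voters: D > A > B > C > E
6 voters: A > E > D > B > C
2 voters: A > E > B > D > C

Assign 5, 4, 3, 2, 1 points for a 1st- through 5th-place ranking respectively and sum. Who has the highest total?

C: 7·4 + 4·2 + 4·3 + 7·2 + 6·4 + 8·2 + 6·1 + 2·1 = 110
A: 7·1 + 4·5 + 4·5 + 7·4 + 6·2 + 8·4 + 6·5 + 2·5 = 159
E: 7·2 + 4·1 + 4·1 + 7·3 + 6·1 + 8·1 + 6·4 + 2·4 = 89
B: 7·5 + 4·3 + 4·2 + 7·5 + 6·5 + 8·3 + 6·2 + 2·3 = 162
D: 7·3 + 4·4 + 4·4 + 7·1 + 6·3 + 8·5 + 6·3 + 2·2 = 140
B has the highest Borda score (162).

B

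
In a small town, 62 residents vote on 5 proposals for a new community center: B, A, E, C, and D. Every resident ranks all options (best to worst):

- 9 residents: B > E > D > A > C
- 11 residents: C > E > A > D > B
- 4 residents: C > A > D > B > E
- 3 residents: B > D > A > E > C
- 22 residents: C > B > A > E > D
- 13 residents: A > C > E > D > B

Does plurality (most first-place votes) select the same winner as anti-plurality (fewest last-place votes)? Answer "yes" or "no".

Plurality — first-place votes: B 12, A 13, E 0, C 37, D 0. Winner: C.
Anti-plurality — last-place votes: B 24, A 0, E 4, C 12, D 22. Winner: A.
The two methods disagree.

no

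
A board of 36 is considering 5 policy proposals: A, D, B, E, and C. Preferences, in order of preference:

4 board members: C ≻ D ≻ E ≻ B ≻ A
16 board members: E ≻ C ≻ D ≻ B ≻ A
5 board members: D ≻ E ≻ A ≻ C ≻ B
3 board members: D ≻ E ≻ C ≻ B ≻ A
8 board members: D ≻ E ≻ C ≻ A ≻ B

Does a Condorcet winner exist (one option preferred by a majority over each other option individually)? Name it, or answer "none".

none

Checking pairwise contests:
D beats A 36–0.
C beats D 20–16.
D beats B 36–0.
D beats E 20–16.
E beats C 32–4.
Every option loses at least one head-to-head, so there is no Condorcet winner.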